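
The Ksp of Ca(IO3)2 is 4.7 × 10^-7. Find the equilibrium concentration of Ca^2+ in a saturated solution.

Ca(IO3)2(s) ⇌ Ca^2+ + 2 IO3^-
Ksp = [Ca^2+][IO3^-]^2
With molar solubility s: [Ca^2+] = s, [IO3^-] = 2s.
Ksp = s(2s)^2 = 4s^3
s = (4.7 × 10^-7 / 4)^(1/3) = 4.90 × 10^-3 M
[Ca^2+] = s = 4.9 x 10^-3 M

[Ca^2+] ≈ 4.9 × 10^-3 M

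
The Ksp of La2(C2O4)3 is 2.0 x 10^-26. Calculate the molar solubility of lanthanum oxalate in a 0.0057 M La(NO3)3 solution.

La2(C2O4)3(s) <=> 2 La^3+(aq) + 3 C2O4^2-(aq)
Ksp = [La^3+]^2[C2O4^2-]^3
Let s be the molar solubility in this solution. [La^3+] = 0.0057 + 2s ≈ 0.0057, [C2O4^2-] = 3s (common-ion effect: La^3+ is already 0.0057 M).
Ksp ≈ (0.0057)^2 × (3s)^3
s = 2.8 x 10^-8 M
Check: 2s = 5.7 × 10^-8 ≪ 0.0057, so the approximation is valid.

s ≈ 2.8 x 10^-8 M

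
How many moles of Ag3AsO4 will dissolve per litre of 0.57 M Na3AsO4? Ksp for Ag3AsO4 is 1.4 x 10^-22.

Ag3AsO4(s) ⇌ 3 Ag^+(aq) + AsO4^3-(aq)
Ksp = [Ag^+]^3[AsO4^3-]
Let s be the molar solubility in this solution. [Ag^+] = 3s, [AsO4^3-] = 0.57 + s ≈ 0.57 (since AsO4^3- from Na3AsO4 dominates).
Ksp ≈ (3s)^3 × 0.57
s = 2.1 × 10^-8 M
Check: s = 2.1 × 10^-8 ≪ 0.57, so the approximation is valid.

2.1 × 10^-8 M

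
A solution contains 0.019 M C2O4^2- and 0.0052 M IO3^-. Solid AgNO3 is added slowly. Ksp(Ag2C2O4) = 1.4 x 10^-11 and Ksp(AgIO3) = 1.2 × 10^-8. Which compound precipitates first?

AgIO3

Precipitation of each salt starts when its ion product equals its Ksp.
For Ag2C2O4: 1.4 x 10^-11 = 0.019 × [Ag^+]^2  ⇒  [Ag^+] = 2.7 × 10^-5 M.
For AgIO3: 1.2 × 10^-8 = 0.0052 × [Ag^+]  ⇒  [Ag^+] = 2.3 x 10^-6 M.
The salt with the lower threshold [Ag^+] precipitates first: AgIO3.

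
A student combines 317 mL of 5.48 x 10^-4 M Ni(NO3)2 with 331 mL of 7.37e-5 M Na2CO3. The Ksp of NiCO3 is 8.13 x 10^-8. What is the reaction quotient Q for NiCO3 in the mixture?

Q ≈ 1.01 × 10^-8

Total volume = 317 + 331 = 648 mL.
[Ni^2+] = 5.48 × 10^-4 × (317/648) = 2.681 × 10^-4 M
[CO3^2-] = 7.37 × 10^-5 × (331/648) = 3.765 x 10^-5 M
NiCO3(s) ⇌ Ni^2+ + CO3^2-, so Q = [Ni^2+][CO3^2-]
Q = (2.681 × 10^-4)(3.765 × 10^-5) = 1.01 x 10^-8
Q < Ksp, so no precipitate of NiCO3 forms.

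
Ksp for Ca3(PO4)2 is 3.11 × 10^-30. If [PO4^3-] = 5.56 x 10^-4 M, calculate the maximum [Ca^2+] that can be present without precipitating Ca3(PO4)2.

[Ca^2+] ≈ 2.16 × 10^-8 M

Ca3(PO4)2(s) ⇌ 3 Ca^2+ + 2 PO4^3-
Ksp = [Ca^2+]^3[PO4^3-]^2
Precipitation begins when Q = Ksp. With [PO4^3-] = 5.56 x 10^-4 M:
3.11 × 10^-30 = (5.56 x 10^-4)^2 × [Ca^2+]^3
[Ca^2+] = (3.11 × 10^-30 / 3.091 × 10^-7)^(1/3) = 2.16 × 10^-8 M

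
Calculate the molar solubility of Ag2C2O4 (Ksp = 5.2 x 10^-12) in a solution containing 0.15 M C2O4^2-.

Ag2C2O4(s) ⇌ 2 Ag^+(aq) + C2O4^2-(aq)
Ksp = [Ag^+]^2[C2O4^2-]
If s mol/L dissolves here, [Ag^+] = 2s, [C2O4^2-] = 0.15 + s ≈ 0.15 (common-ion effect: C2O4^2- is already 0.15 M).
Ksp ≈ (2s)^2 × 0.15
s = 2.9 × 10^-6 M
Check: s = 2.9 × 10^-6 ≪ 0.15, so the approximation is valid.

s ≈ 2.9 x 10^-6 M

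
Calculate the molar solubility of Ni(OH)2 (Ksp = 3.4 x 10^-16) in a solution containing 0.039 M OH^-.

Ni(OH)2(s) ⇌ Ni^2+ + 2 OH^-
Ksp = [Ni^2+][OH^-]^2
If s mol/L dissolves here, [Ni^2+] = s, [OH^-] = 0.039 + 2s ≈ 0.039 (since the OH^- already present dominates).
Ksp ≈ s × (0.039)^2
s = 2.2 × 10^-13 M
Check: 2s = 4.5 x 10^-13 ≪ 0.039, so the approximation is valid.

s = 2.2 × 10^-13 M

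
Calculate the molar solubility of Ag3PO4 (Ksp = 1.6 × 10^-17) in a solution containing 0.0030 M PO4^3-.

s = 5.8 x 10^-6 M

Ag3PO4(s) ⇌ 3 Ag^+ + PO4^3-
Ksp = [Ag^+]^3[PO4^3-]
Let s = moles of Ag3PO4 that dissolve per litre. [Ag^+] = 3s, [PO4^3-] = 0.0030 + s ≈ 0.0030 (common-ion effect: PO4^3- is already 0.0030 M).
Ksp ≈ (3s)^3 × 0.0030
s = 5.8 × 10^-6 M
Check: s = 5.8 x 10^-6 ≪ 0.0030, so the approximation is valid.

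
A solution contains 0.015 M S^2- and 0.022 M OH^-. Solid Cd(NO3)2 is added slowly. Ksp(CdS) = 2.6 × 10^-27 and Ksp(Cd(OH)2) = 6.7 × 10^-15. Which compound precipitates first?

Each salt begins to precipitate when Q = Ksp, i.e. when [Cd^2+] reaches its threshold.
For CdS: 2.6 × 10^-27 = 0.015 × [Cd^2+]  ⇒  [Cd^2+] = 1.7 x 10^-25 M.
For Cd(OH)2: 6.7 × 10^-15 = (0.022)^2 × [Cd^2+]  ⇒  [Cd^2+] = 1.4 × 10^-11 M.
The salt with the lower threshold [Cd^2+] precipitates first: CdS.

CdS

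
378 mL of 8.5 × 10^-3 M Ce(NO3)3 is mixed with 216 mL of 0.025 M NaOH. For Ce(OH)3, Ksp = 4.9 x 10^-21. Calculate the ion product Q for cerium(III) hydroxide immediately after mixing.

Total volume = 378 + 216 = 594 mL.
[Ce^3+] = 8.5 × 10^-3 × (378/594) = 5.41 × 10^-3 M
[OH^-] = 2.5 × 10^-2 × (216/594) = 9.09 × 10^-3 M
Ce(OH)3(s) ⇌ Ce^3+ + 3 OH^-, so Q = [Ce^3+][OH^-]^3
Q = (5.41 × 10^-3)(9.09 x 10^-3)^3 = 4.1 x 10^-9
Q > Ksp, so Ce(OH)3 will precipitate.

Q = 4.1 × 10^-9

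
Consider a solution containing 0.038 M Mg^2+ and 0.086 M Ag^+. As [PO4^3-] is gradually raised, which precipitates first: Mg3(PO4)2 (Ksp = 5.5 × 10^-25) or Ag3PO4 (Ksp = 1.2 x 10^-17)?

Each salt begins to precipitate when Q = Ksp, i.e. when [PO4^3-] reaches its threshold.
For Mg3(PO4)2: 5.5 × 10^-25 = (0.038)^3 × [PO4^3-]^2  ⇒  [PO4^3-] = 1.0 × 10^-10 M.
For Ag3PO4: 1.2 x 10^-17 = (0.086)^3 × [PO4^3-]  ⇒  [PO4^3-] = 1.9 x 10^-14 M.
The salt with the lower threshold [PO4^3-] precipitates first: Ag3PO4.

Ag3PO4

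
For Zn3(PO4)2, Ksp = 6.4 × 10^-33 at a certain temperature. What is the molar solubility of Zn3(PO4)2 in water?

s = 1.4 × 10^-7 M

Zn3(PO4)2(s) ⇌ 3 Zn^2+(aq) + 2 PO4^3-(aq)
Ksp = [Zn^2+]^3[PO4^3-]^2
With molar solubility s: [Zn^2+] = 3s, [PO4^3-] = 2s.
Substituting: Ksp = (3s)^3(2s)^2 = 108s^5
Solving, s = (6.4 × 10^-33/108)^(1/5) = 1.4 × 10^-7 M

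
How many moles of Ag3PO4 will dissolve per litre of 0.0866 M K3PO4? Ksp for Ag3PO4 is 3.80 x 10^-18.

s ≈ 1.18 × 10^-6 M

Ag3PO4(s) <=> 3 Ag^+ + PO4^3-
Ksp = [Ag^+]^3[PO4^3-]
Let s = moles of Ag3PO4 that dissolve per litre. [Ag^+] = 3s, [PO4^3-] = 0.0866 + s ≈ 0.0866 (common-ion effect: PO4^3- is already 0.0866 M).
Ksp ≈ (3s)^3 × 0.0866
s = 1.18 x 10^-6 M
Check: s = 1.2 x 10^-6 ≪ 0.0866, so the approximation is valid.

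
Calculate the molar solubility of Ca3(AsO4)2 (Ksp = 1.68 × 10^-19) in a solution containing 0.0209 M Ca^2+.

6.78e-8 M

Ca3(AsO4)2(s) ⇌ 3 Ca^2+(aq) + 2 AsO4^3-(aq)
Ksp = [Ca^2+]^3[AsO4^3-]^2
Let s = moles of Ca3(AsO4)2 that dissolve per litre. [Ca^2+] = 0.0209 + 3s ≈ 0.0209, [AsO4^3-] = 2s (since the Ca^2+ already present dominates).
Ksp ≈ (0.0209)^3 × (2s)^2
s = 6.78 × 10^-8 M
Check: 3s = 2.0 × 10^-7 ≪ 0.0209, so the approximation is valid.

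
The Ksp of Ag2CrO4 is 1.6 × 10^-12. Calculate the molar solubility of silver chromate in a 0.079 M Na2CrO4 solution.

2.3 × 10^-6 M

Ag2CrO4(s) <=> 2 Ag^+(aq) + CrO4^2-(aq)
Ksp = [Ag^+]^2[CrO4^2-]
Let s = moles of Ag2CrO4 that dissolve per litre. [Ag^+] = 2s, [CrO4^2-] = 0.079 + s ≈ 0.079 (Ksp is small, so little additional dissolves).
Ksp ≈ (2s)^2 × 0.079
s = 2.3 × 10^-6 M
Check: s = 2.3 × 10^-6 ≪ 0.079, so the approximation is valid.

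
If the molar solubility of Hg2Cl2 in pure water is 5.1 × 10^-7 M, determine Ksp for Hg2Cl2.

Hg2Cl2(s) ⇌ Hg2^2+(aq) + 2 Cl^-(aq)
Let s = molar solubility. Then [Hg2^2+] = s and [Cl^-] = 2s.
Ksp = [Hg2^2+][Cl^-]^2
So Ksp = s × (2s)^2 = 4s^3
Ksp = 4 × (5.1 x 10^-7)^3 = 5.3 × 10^-19

Ksp = 5.3 × 10^-19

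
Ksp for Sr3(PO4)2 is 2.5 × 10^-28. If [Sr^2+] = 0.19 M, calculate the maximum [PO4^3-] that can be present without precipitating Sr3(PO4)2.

[PO4^3-] ≈ 1.9 x 10^-13 M

Sr3(PO4)2(s) ⇌ 3 Sr^2+(aq) + 2 PO4^3-(aq)
Ksp = [Sr^2+]^3[PO4^3-]^2
Precipitation begins when Q = Ksp. With [Sr^2+] = 0.19 M:
2.5 × 10^-28 = (0.19)^3 × [PO4^3-]^2
[PO4^3-] = (2.5 × 10^-28 / 6.86 × 10^-3)^(1/2) = 1.9 × 10^-13 M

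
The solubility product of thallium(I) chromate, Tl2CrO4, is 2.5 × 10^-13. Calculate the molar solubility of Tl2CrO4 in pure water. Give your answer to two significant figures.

s ≈ 4.0e-5 M

Tl2CrO4(s) <=> 2 Tl^+ + CrO4^2-
Ksp = [Tl^+]^2[CrO4^2-]
For each mole of Tl2CrO4 that dissolves: [Tl^+] = 2s, [CrO4^2-] = s.
Substituting: Ksp = (2s)^2s = 4s^3
Solving, s = (2.5 × 10^-13/4)^(1/3) = 4.0 × 10^-5 M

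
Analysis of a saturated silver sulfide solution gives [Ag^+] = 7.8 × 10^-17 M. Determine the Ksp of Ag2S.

Ag2S(s) ⇌ 2 Ag^+(aq) + S^2-(aq)
Stoichiometry gives [S^2-] = (1/2)[Ag^+] = 3.90 × 10^-17 M.
Ksp = [Ag^+]^2[S^2-]
Ksp = (7.8 × 10^-17)^2 × 3.90 x 10^-17 = 2.4 × 10^-49

Ksp = 2.4e-49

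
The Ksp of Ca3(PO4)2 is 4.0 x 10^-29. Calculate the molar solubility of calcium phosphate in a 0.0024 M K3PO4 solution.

Ca3(PO4)2(s) ⇌ 3 Ca^2+ + 2 PO4^3-
Ksp = [Ca^2+]^3[PO4^3-]^2
Let s = moles of Ca3(PO4)2 that dissolve per litre. [Ca^2+] = 3s, [PO4^3-] = 0.0024 + 2s ≈ 0.0024 (since PO4^3- from K3PO4 dominates).
Ksp ≈ (3s)^3 × (0.0024)^2
s = 6.4 × 10^-9 M
Check: 2s = 1.3 × 10^-8 ≪ 0.0024, so the approximation is valid.

s ≈ 6.4e-9 M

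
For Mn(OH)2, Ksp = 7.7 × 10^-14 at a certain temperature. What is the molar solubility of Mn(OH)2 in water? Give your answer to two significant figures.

Mn(OH)2(s) <=> Mn^2+ + 2 OH^-
Ksp = [Mn^2+][OH^-]^2
If s mol/L of Mn(OH)2 dissolves, [Mn^2+] = s and [OH^-] = 2s.
So Ksp = s × (2s)^2 = 4s^3
s = (7.7 × 10^-14 / 4)^(1/3) = 2.7 x 10^-5 M

s = 2.7 x 10^-5 M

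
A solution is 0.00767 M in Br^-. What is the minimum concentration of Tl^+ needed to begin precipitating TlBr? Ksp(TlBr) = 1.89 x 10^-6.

TlBr(s) ⇌ Tl^+ + Br^-
Ksp = [Tl^+][Br^-]
Precipitation begins when Q = Ksp. With [Br^-] = 0.00767 M:
1.89 x 10^-6 = (0.00767) × [Tl^+]
[Tl^+] = (1.89 x 10^-6 / 7.67 × 10^-3) = 2.46 × 10^-4 M

[Tl^+] = 2.46e-4 M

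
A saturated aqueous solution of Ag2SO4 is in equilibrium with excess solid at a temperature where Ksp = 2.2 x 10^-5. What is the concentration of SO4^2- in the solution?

[SO4^2-] = 1.8e-2 M

Ag2SO4(s) <=> 2 Ag^+(aq) + SO4^2-(aq)
Ksp = [Ag^+]^2[SO4^2-]
Let s = molar solubility. Then [Ag^+] = 2s and [SO4^2-] = s.
Ksp = (2s)^2s = 4s^3
s = (2.2 x 10^-5 / 4)^(1/3) = 1.77 x 10^-2 M
[SO4^2-] = s = 1.8 × 10^-2 M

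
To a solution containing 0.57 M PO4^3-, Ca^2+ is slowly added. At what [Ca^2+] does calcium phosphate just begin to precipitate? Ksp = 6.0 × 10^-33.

2.6e-11 M

Ca3(PO4)2(s) ⇌ 3 Ca^2+(aq) + 2 PO4^3-(aq)
Ksp = [Ca^2+]^3[PO4^3-]^2
Precipitation begins when Q = Ksp. With [PO4^3-] = 0.57 M:
6.0 × 10^-33 = (0.57)^2 × [Ca^2+]^3
[Ca^2+] = (6.0 × 10^-33 / 3.25 × 10^-1)^(1/3) = 2.6 × 10^-11 M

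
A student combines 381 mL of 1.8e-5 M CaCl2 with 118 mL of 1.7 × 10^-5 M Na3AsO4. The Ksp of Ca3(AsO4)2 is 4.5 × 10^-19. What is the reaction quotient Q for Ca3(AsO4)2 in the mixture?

4.2e-26

Total volume = 381 + 118 = 499 mL.
[Ca^2+] = 1.8 x 10^-5 × (381/499) = 1.37 × 10^-5 M
[AsO4^3-] = 1.7 x 10^-5 × (118/499) = 4.02 × 10^-6 M
Ca3(AsO4)2(s) <=> 3 Ca^2+ + 2 AsO4^3-, so Q = [Ca^2+]^3[AsO4^3-]^2
Q = (1.37 × 10^-5)^3(4.02 x 10^-6)^2 = 4.2 × 10^-26
Q < Ksp, so no precipitate of Ca3(AsO4)2 forms.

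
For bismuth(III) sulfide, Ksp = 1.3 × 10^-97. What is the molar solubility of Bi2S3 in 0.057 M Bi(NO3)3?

Bi2S3(s) ⇌ 2 Bi^3+ + 3 S^2-
Ksp = [Bi^3+]^2[S^2-]^3
Let s = moles of Bi2S3 that dissolve per litre. [Bi^3+] = 0.057 + 2s ≈ 0.057, [S^2-] = 3s (since Bi^3+ from Bi(NO3)3 dominates).
Ksp ≈ (0.057)^2 × (3s)^3
s = 1.1 × 10^-32 M
Check: 2s = 2.3 x 10^-32 ≪ 0.057, so the approximation is valid.

1.1 × 10^-32 M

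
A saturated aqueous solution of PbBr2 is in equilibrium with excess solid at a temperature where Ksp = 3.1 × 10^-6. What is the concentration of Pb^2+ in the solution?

[Pb^2+] = 9.2 × 10^-3 M

PbBr2(s) <=> Pb^2+(aq) + 2 Br^-(aq)
Ksp = [Pb^2+][Br^-]^2
Let s = molar solubility. Then [Pb^2+] = s and [Br^-] = 2s.
Ksp = s(2s)^2 = 4s^3
s^3 = 3.1 × 10^-6 / 4, so s = 9.19 × 10^-3 M
[Pb^2+] = s = 9.2 × 10^-3 M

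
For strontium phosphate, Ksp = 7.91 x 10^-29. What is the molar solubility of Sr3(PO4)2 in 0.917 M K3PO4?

Sr3(PO4)2(s) ⇌ 3 Sr^2+(aq) + 2 PO4^3-(aq)
Ksp = [Sr^2+]^3[PO4^3-]^2
Let s be the molar solubility in this solution. [Sr^2+] = 3s, [PO4^3-] = 0.917 + 2s ≈ 0.917 (since PO4^3- from K3PO4 dominates).
Ksp ≈ (3s)^3 × (0.917)^2
s = 1.52 × 10^-10 M
Check: 2s = 3.0 × 10^-10 ≪ 0.917, so the approximation is valid.

s ≈ 1.52e-10 M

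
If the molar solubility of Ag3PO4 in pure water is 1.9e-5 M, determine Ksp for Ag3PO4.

Ksp = 3.5 × 10^-18

Ag3PO4(s) ⇌ 3 Ag^+ + PO4^3-
If s mol/L of Ag3PO4 dissolves, [Ag^+] = 3s and [PO4^3-] = s.
Ksp = [Ag^+]^3[PO4^3-]
Substituting: Ksp = (3s)^3s = 27s^4
With s = 1.9 x 10^-5: Ksp = 3.5 x 10^-18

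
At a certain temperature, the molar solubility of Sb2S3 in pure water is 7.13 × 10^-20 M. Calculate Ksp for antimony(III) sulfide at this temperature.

Sb2S3(s) ⇌ 2 Sb^3+ + 3 S^2-
If s mol/L of Sb2S3 dissolves, [Sb^3+] = 2s and [S^2-] = 3s.
Ksp = [Sb^3+]^2[S^2-]^3
Ksp = (2s)^2(3s)^3 = 108s^5
Ksp = 108 × (7.13 × 10^-20)^5 = 1.99 × 10^-94

Ksp ≈ 1.99 × 10^-94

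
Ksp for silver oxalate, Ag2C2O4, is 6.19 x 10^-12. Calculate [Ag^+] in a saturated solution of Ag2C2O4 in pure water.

Ag2C2O4(s) <=> 2 Ag^+(aq) + C2O4^2-(aq)
Ksp = [Ag^+]^2[C2O4^2-]
For each mole of Ag2C2O4 that dissolves: [Ag^+] = 2s, [C2O4^2-] = s.
So Ksp = (2s)^2 × s = 4s^3
Solving, s = (6.19 x 10^-12/4)^(1/3) = 1.157 × 10^-4 M
[Ag^+] = 2s = 2.31 × 10^-4 M

[Ag^+] ≈ 2.31 × 10^-4 M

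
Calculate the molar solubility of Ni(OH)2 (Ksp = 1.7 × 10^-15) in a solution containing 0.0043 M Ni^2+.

s = 3.1 × 10^-7 M

Ni(OH)2(s) <=> Ni^2+(aq) + 2 OH^-(aq)
Ksp = [Ni^2+][OH^-]^2
Let s be the molar solubility in this solution. [Ni^2+] = 0.0043 + s ≈ 0.0043, [OH^-] = 2s (since the Ni^2+ already present dominates).
Ksp ≈ 0.0043 × (2s)^2
s = 3.1 × 10^-7 M
Check: s = 3.1 × 10^-7 ≪ 0.0043, so the approximation is valid.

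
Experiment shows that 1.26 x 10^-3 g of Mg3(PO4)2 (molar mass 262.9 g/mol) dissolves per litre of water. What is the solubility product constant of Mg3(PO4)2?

Molar solubility s = (1.26 x 10^-3 g/L) / (262.9 g/mol) = 4.793 × 10^-6 M.
Mg3(PO4)2(s) ⇌ 3 Mg^2+(aq) + 2 PO4^3-(aq)
With molar solubility s: [Mg^2+] = 3s, [PO4^3-] = 2s.
Ksp = [Mg^2+]^3[PO4^3-]^2
Substituting: Ksp = (3s)^3(2s)^2 = 108s^5
Ksp = 108 × (4.793 × 10^-6)^5 = 2.73 × 10^-25

Ksp = 2.73 x 10^-25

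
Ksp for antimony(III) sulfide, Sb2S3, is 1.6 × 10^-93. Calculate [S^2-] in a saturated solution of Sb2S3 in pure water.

3.2e-19 M

Sb2S3(s) ⇌ 2 Sb^3+(aq) + 3 S^2-(aq)
Ksp = [Sb^3+]^2[S^2-]^3
With molar solubility s: [Sb^3+] = 2s, [S^2-] = 3s.
Ksp = (2s)^2(3s)^3 = 108s^5
s = (1.6 × 10^-93 / 108)^(1/5) = 1.08 × 10^-19 M
[S^2-] = 3s = 3.2 x 10^-19 M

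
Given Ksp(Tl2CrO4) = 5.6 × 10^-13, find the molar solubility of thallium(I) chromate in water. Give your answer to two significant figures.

s = 5.2 × 10^-5 M

Tl2CrO4(s) <=> 2 Tl^+(aq) + CrO4^2-(aq)
Ksp = [Tl^+]^2[CrO4^2-]
If s mol/L of Tl2CrO4 dissolves, [Tl^+] = 2s and [CrO4^2-] = s.
So Ksp = (2s)^2 × s = 4s^3
s^3 = 5.6 × 10^-13 / 4, so s = 5.2 × 10^-5 M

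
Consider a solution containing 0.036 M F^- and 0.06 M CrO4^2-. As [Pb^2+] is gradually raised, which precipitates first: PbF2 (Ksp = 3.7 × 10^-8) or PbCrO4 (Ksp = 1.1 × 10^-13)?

Each salt begins to precipitate when Q = Ksp, i.e. when [Pb^2+] reaches its threshold.
For PbF2: 3.7 × 10^-8 = (0.036)^2 × [Pb^2+]  ⇒  [Pb^2+] = 2.9 × 10^-5 M.
For PbCrO4: 1.1 × 10^-13 = 0.06 × [Pb^2+]  ⇒  [Pb^2+] = 1.8 x 10^-12 M.
The salt with the lower threshold [Pb^2+] precipitates first: PbCrO4.

PbCrO4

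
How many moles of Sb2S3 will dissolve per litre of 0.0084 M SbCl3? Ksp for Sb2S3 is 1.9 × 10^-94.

s = 4.6e-31 M

Sb2S3(s) <=> 2 Sb^3+ + 3 S^2-
Ksp = [Sb^3+]^2[S^2-]^3
If s mol/L dissolves here, [Sb^3+] = 0.0084 + 2s ≈ 0.0084, [S^2-] = 3s (Ksp is small, so little additional dissolves).
Ksp ≈ (0.0084)^2 × (3s)^3
s = 4.6 x 10^-31 M
Check: 2s = 9.3 × 10^-31 ≪ 0.0084, so the approximation is valid.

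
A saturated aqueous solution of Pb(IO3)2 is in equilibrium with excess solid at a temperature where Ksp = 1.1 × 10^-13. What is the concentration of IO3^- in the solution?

[IO3^-] = 6.0e-5 M

Pb(IO3)2(s) ⇌ Pb^2+ + 2 IO3^-
Ksp = [Pb^2+][IO3^-]^2
If s mol/L of Pb(IO3)2 dissolves, [Pb^2+] = s and [IO3^-] = 2s.
Substituting: Ksp = s(2s)^2 = 4s^3
s = (1.1 × 10^-13 / 4)^(1/3) = 3.02 × 10^-5 M
[IO3^-] = 2s = 6.0 × 10^-5 M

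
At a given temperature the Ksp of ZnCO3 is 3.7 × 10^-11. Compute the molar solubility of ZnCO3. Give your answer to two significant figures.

6.1 × 10^-6 M

ZnCO3(s) <=> Zn^2+ + CO3^2-
Ksp = [Zn^2+][CO3^2-]
With molar solubility s: [Zn^2+] = s, [CO3^2-] = s.
Ksp = s × s = s^2
s = √(3.7 × 10^-11) = 6.1 x 10^-6 M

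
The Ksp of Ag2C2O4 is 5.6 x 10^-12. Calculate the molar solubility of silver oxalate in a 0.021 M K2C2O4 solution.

s ≈ 8.2 x 10^-6 M

Ag2C2O4(s) ⇌ 2 Ag^+ + C2O4^2-
Ksp = [Ag^+]^2[C2O4^2-]
If s mol/L dissolves here, [Ag^+] = 2s, [C2O4^2-] = 0.021 + s ≈ 0.021 (Ksp is small, so little additional dissolves).
Ksp ≈ (2s)^2 × 0.021
s = 8.2 × 10^-6 M
Check: s = 8.2 x 10^-6 ≪ 0.021, so the approximation is valid.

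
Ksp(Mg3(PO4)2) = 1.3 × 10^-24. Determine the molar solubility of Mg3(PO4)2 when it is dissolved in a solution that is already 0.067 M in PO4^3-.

s = 2.2 x 10^-8 M

Mg3(PO4)2(s) ⇌ 3 Mg^2+ + 2 PO4^3-
Ksp = [Mg^2+]^3[PO4^3-]^2
If s mol/L dissolves here, [Mg^2+] = 3s, [PO4^3-] = 0.067 + 2s ≈ 0.067 (Ksp is small, so little additional dissolves).
Ksp ≈ (3s)^3 × (0.067)^2
s = 2.2 × 10^-8 M
Check: 2s = 4.4 x 10^-8 ≪ 0.067, so the approximation is valid.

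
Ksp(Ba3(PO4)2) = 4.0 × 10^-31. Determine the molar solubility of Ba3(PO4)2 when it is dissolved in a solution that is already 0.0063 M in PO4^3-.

Ba3(PO4)2(s) <=> 3 Ba^2+(aq) + 2 PO4^3-(aq)
Ksp = [Ba^2+]^3[PO4^3-]^2
Let s = moles of Ba3(PO4)2 that dissolve per litre. [Ba^2+] = 3s, [PO4^3-] = 0.0063 + 2s ≈ 0.0063 (since the PO4^3- already present dominates).
Ksp ≈ (3s)^3 × (0.0063)^2
s = 7.2 × 10^-10 M
Check: 2s = 1.4 × 10^-9 ≪ 0.0063, so the approximation is valid.

s = 7.2 × 10^-10 M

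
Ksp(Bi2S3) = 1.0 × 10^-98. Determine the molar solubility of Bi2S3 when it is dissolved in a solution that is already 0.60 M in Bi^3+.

1.0 × 10^-33 M

Bi2S3(s) <=> 2 Bi^3+ + 3 S^2-
Ksp = [Bi^3+]^2[S^2-]^3
Let s be the molar solubility in this solution. [Bi^3+] = 0.60 + 2s ≈ 0.60, [S^2-] = 3s (since the Bi^3+ already present dominates).
Ksp ≈ (0.60)^2 × (3s)^3
s = 1.0 x 10^-33 M
Check: 2s = 2.0 × 10^-33 ≪ 0.60, so the approximation is valid.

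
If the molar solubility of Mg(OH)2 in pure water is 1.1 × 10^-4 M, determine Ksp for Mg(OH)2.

Mg(OH)2(s) ⇌ Mg^2+(aq) + 2 OH^-(aq)
Let s = molar solubility. Then [Mg^2+] = s and [OH^-] = 2s.
Ksp = [Mg^2+][OH^-]^2
Ksp = s(2s)^2 = 4s^3
With s = 1.1 x 10^-4: Ksp = 5.3 x 10^-12

Ksp = 5.3 × 10^-12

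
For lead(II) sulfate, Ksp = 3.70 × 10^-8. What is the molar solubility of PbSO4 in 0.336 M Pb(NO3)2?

PbSO4(s) <=> Pb^2+ + SO4^2-
Ksp = [Pb^2+][SO4^2-]
Let s be the molar solubility in this solution. [Pb^2+] = 0.336 + s ≈ 0.336, [SO4^2-] = s (common-ion effect: Pb^2+ is already 0.336 M).
Ksp ≈ 0.336 × s
s = 1.10 x 10^-7 M
Check: s = 1.1 × 10^-7 ≪ 0.336, so the approximation is valid.

1.10e-7 M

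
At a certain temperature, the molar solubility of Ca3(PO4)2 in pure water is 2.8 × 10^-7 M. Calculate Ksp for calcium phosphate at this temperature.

Ca3(PO4)2(s) ⇌ 3 Ca^2+(aq) + 2 PO4^3-(aq)
For each mole of Ca3(PO4)2 that dissolves: [Ca^2+] = 3s, [PO4^3-] = 2s.
Ksp = [Ca^2+]^3[PO4^3-]^2
Ksp = (3s)^3(2s)^2 = 108s^5
Ksp = 108 × (2.8 × 10^-7)^5 = 1.9 × 10^-31

1.9 x 10^-31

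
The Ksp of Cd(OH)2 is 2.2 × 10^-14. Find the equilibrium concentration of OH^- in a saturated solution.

Cd(OH)2(s) ⇌ Cd^2+ + 2 OH^-
Ksp = [Cd^2+][OH^-]^2
Let s = molar solubility. Then [Cd^2+] = s and [OH^-] = 2s.
Substituting: Ksp = s(2s)^2 = 4s^3
s^3 = 2.2 × 10^-14 / 4, so s = 1.77 × 10^-5 M
[OH^-] = 2s = 3.5 x 10^-5 M

3.5e-5 M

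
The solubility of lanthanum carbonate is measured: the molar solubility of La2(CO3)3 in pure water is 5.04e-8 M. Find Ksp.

Ksp ≈ 3.51 x 10^-35

La2(CO3)3(s) ⇌ 2 La^3+ + 3 CO3^2-
If s mol/L of La2(CO3)3 dissolves, [La^3+] = 2s and [CO3^2-] = 3s.
Ksp = [La^3+]^2[CO3^2-]^3
Ksp = (2s)^2(3s)^3 = 108s^5
Ksp = 108 × (5.04 × 10^-8)^5 = 3.51 x 10^-35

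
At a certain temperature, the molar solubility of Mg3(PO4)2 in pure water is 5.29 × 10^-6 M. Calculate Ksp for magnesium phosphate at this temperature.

Ksp = 4.47 x 10^-25

Mg3(PO4)2(s) ⇌ 3 Mg^2+(aq) + 2 PO4^3-(aq)
For each mole of Mg3(PO4)2 that dissolves: [Mg^2+] = 3s, [PO4^3-] = 2s.
Ksp = [Mg^2+]^3[PO4^3-]^2
Ksp = (3s)^3(2s)^2 = 108s^5
Ksp = 108 × (5.29 × 10^-6)^5 = 4.47 × 10^-25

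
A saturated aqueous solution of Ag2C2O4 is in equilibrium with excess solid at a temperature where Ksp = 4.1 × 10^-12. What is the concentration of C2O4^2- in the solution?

Ag2C2O4(s) ⇌ 2 Ag^+ + C2O4^2-
Ksp = [Ag^+]^2[C2O4^2-]
For each mole of Ag2C2O4 that dissolves: [Ag^+] = 2s, [C2O4^2-] = s.
Substituting: Ksp = (2s)^2s = 4s^3
s = (4.1 × 10^-12 / 4)^(1/3) = 1.01 × 10^-4 M
[C2O4^2-] = s = 1.0 x 10^-4 M

[C2O4^2-] = 1.0 × 10^-4 M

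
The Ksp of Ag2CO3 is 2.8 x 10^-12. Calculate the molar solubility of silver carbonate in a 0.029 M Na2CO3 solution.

s ≈ 4.9 × 10^-6 M

Ag2CO3(s) ⇌ 2 Ag^+ + CO3^2-
Ksp = [Ag^+]^2[CO3^2-]
Let s be the molar solubility in this solution. [Ag^+] = 2s, [CO3^2-] = 0.029 + s ≈ 0.029 (common-ion effect: CO3^2- is already 0.029 M).
Ksp ≈ (2s)^2 × 0.029
s = 4.9 × 10^-6 M
Check: s = 4.9 × 10^-6 ≪ 0.029, so the approximation is valid.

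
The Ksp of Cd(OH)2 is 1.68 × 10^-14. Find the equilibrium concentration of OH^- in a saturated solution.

Cd(OH)2(s) ⇌ Cd^2+(aq) + 2 OH^-(aq)
Ksp = [Cd^2+][OH^-]^2
If s mol/L of Cd(OH)2 dissolves, [Cd^2+] = s and [OH^-] = 2s.
Ksp = s(2s)^2 = 4s^3
s^3 = 1.68 × 10^-14 / 4, so s = 1.613 × 10^-5 M
[OH^-] = 2s = 3.23 × 10^-5 M

[OH^-] ≈ 3.23e-5 M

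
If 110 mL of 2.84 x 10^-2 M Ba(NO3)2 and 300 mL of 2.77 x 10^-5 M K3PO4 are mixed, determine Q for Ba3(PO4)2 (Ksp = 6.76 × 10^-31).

Q ≈ 1.82e-16

Total volume = 110 + 300 = 410 mL.
[Ba^2+] = 2.84 x 10^-2 × (110/410) = 7.620 × 10^-3 M
[PO4^3-] = 2.77 × 10^-5 × (300/410) = 2.027 × 10^-5 M
Ba3(PO4)2(s) ⇌ 3 Ba^2+ + 2 PO4^3-, so Q = [Ba^2+]^3[PO4^3-]^2
Q = (7.620 x 10^-3)^3(2.027 × 10^-5)^2 = 1.82 × 10^-16
Q > Ksp, so Ba3(PO4)2 will precipitate.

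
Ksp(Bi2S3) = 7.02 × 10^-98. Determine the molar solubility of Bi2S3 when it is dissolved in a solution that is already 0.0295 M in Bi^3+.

s = 1.44 x 10^-32 M

Bi2S3(s) ⇌ 2 Bi^3+(aq) + 3 S^2-(aq)
Ksp = [Bi^3+]^2[S^2-]^3
Let s = moles of Bi2S3 that dissolve per litre. [Bi^3+] = 0.0295 + 2s ≈ 0.0295, [S^2-] = 3s (common-ion effect: Bi^3+ is already 0.0295 M).
Ksp ≈ (0.0295)^2 × (3s)^3
s = 1.44 × 10^-32 M
Check: 2s = 2.9 x 10^-32 ≪ 0.0295, so the approximation is valid.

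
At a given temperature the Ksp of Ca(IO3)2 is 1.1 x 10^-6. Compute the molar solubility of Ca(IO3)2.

s ≈ 6.5e-3 M

Ca(IO3)2(s) ⇌ Ca^2+(aq) + 2 IO3^-(aq)
Ksp = [Ca^2+][IO3^-]^2
If s mol/L of Ca(IO3)2 dissolves, [Ca^2+] = s and [IO3^-] = 2s.
So Ksp = s × (2s)^2 = 4s^3
s^3 = 1.1 x 10^-6 / 4, so s = 6.5 × 10^-3 M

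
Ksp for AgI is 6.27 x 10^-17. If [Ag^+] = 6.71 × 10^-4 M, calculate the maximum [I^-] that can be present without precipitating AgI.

[I^-] ≈ 9.34 × 10^-14 M

AgI(s) ⇌ Ag^+(aq) + I^-(aq)
Ksp = [Ag^+][I^-]
Precipitation begins when Q = Ksp. With [Ag^+] = 6.71 × 10^-4 M:
6.27 x 10^-17 = (6.71 × 10^-4) × [I^-]
[I^-] = (6.27 x 10^-17 / 6.71 × 10^-4) = 9.34 × 10^-14 M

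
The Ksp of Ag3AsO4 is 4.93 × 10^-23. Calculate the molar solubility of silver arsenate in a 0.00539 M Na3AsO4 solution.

s ≈ 6.97 × 10^-8 M

Ag3AsO4(s) ⇌ 3 Ag^+(aq) + AsO4^3-(aq)
Ksp = [Ag^+]^3[AsO4^3-]
Let s be the molar solubility in this solution. [Ag^+] = 3s, [AsO4^3-] = 0.00539 + s ≈ 0.00539 (since AsO4^3- from Na3AsO4 dominates).
Ksp ≈ (3s)^3 × 0.00539
s = 6.97 × 10^-8 M
Check: s = 7.0 x 10^-8 ≪ 0.00539, so the approximation is valid.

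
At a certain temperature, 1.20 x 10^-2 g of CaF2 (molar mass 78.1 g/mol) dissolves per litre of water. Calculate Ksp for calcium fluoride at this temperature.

1.45e-11

Molar solubility s = (1.20 x 10^-2 g/L) / (78.1 g/mol) = 1.536 x 10^-4 M.
CaF2(s) <=> Ca^2+(aq) + 2 F^-(aq)
For each mole of CaF2 that dissolves: [Ca^2+] = s, [F^-] = 2s.
Ksp = [Ca^2+][F^-]^2
Substituting: Ksp = s(2s)^2 = 4s^3
Ksp = 4 × (1.536 × 10^-4)^3 = 1.45 x 10^-11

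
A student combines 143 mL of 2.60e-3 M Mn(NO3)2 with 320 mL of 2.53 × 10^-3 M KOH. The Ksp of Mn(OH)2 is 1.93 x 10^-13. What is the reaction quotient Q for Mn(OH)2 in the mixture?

Total volume = 143 + 320 = 463 mL.
[Mn^2+] = 2.60 × 10^-3 × (143/463) = 8.030 × 10^-4 M
[OH^-] = 2.53 x 10^-3 × (320/463) = 1.749 x 10^-3 M
Mn(OH)2(s) ⇌ Mn^2+(aq) + 2 OH^-(aq), so Q = [Mn^2+][OH^-]^2
Q = (8.030 x 10^-4)(1.749 × 10^-3)^2 = 2.46 x 10^-9
Q > Ksp, so Mn(OH)2 will precipitate.

2.46 × 10^-9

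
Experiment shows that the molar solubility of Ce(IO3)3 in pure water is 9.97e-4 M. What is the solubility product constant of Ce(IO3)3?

Ksp = 2.67 × 10^-11

Ce(IO3)3(s) <=> Ce^3+ + 3 IO3^-
For each mole of Ce(IO3)3 that dissolves: [Ce^3+] = s, [IO3^-] = 3s.
Ksp = [Ce^3+][IO3^-]^3
Ksp = s(3s)^3 = 27s^4
Ksp = 27 × (9.97 × 10^-4)^4 = 2.67 × 10^-11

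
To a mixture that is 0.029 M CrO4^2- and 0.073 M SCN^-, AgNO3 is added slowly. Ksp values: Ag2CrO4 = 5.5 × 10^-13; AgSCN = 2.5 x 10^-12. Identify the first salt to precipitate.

Precipitation of each salt starts when its ion product equals its Ksp.
For Ag2CrO4: 5.5 × 10^-13 = 0.029 × [Ag^+]^2  ⇒  [Ag^+] = 4.4 x 10^-6 M.
For AgSCN: 2.5 x 10^-12 = 0.073 × [Ag^+]  ⇒  [Ag^+] = 3.4 × 10^-11 M.
The salt with the lower threshold [Ag^+] precipitates first: AgSCN.

AgSCN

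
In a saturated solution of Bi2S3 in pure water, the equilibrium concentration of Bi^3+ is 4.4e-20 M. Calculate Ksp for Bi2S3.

Ksp ≈ 5.6e-97

Bi2S3(s) <=> 2 Bi^3+(aq) + 3 S^2-(aq)
Stoichiometry gives [S^2-] = (3/2)[Bi^3+] = 6.60 × 10^-20 M.
Ksp = [Bi^3+]^2[S^2-]^3
Ksp = (4.4 × 10^-20)^2 × (6.60 × 10^-20)^3 = 5.6 × 10^-97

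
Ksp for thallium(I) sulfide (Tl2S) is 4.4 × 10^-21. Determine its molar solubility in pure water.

s ≈ 1.0e-7 M

Tl2S(s) <=> 2 Tl^+(aq) + S^2-(aq)
Ksp = [Tl^+]^2[S^2-]
For each mole of Tl2S that dissolves: [Tl^+] = 2s, [S^2-] = s.
Substituting: Ksp = (2s)^2s = 4s^3
s = (4.4 × 10^-21 / 4)^(1/3) = 1.0 x 10^-7 M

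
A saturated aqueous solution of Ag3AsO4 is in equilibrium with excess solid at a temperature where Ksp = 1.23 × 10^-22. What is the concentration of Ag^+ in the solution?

4.38 x 10^-6 M

Ag3AsO4(s) ⇌ 3 Ag^+ + AsO4^3-
Ksp = [Ag^+]^3[AsO4^3-]
With molar solubility s: [Ag^+] = 3s, [AsO4^3-] = s.
Ksp = (3s)^3s = 27s^4
s^4 = 1.23 × 10^-22 / 27, so s = 1.461 x 10^-6 M
[Ag^+] = 3s = 4.38 × 10^-6 M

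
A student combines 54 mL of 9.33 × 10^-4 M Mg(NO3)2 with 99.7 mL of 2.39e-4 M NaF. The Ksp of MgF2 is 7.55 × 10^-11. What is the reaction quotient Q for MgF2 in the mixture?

Total volume = 54 + 99.7 = 153.7 mL.
[Mg^2+] = 9.33 × 10^-4 × (54/153.7) = 3.278 x 10^-4 M
[F^-] = 2.39 × 10^-4 × (99.7/153.7) = 1.550 × 10^-4 M
MgF2(s) ⇌ Mg^2+ + 2 F^-, so Q = [Mg^2+][F^-]^2
Q = (3.278 × 10^-4)(1.550 x 10^-4)^2 = 7.88 × 10^-12
Q < Ksp, so no precipitate of MgF2 forms.

Q = 7.88 × 10^-12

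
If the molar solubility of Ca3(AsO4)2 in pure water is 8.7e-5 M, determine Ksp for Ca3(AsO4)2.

Ca3(AsO4)2(s) <=> 3 Ca^2+(aq) + 2 AsO4^3-(aq)
Let s = molar solubility. Then [Ca^2+] = 3s and [AsO4^3-] = 2s.
Ksp = [Ca^2+]^3[AsO4^3-]^2
Substituting: Ksp = (3s)^3(2s)^2 = 108s^5
With s = 8.7 × 10^-5: Ksp = 5.4 × 10^-19

Ksp ≈ 5.4e-19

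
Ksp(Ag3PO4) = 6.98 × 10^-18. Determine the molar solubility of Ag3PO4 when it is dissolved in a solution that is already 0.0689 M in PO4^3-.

s ≈ 1.55e-6 M

Ag3PO4(s) ⇌ 3 Ag^+ + PO4^3-
Ksp = [Ag^+]^3[PO4^3-]
Let s = moles of Ag3PO4 that dissolve per litre. [Ag^+] = 3s, [PO4^3-] = 0.0689 + s ≈ 0.0689 (common-ion effect: PO4^3- is already 0.0689 M).
Ksp ≈ (3s)^3 × 0.0689
s = 1.55 × 10^-6 M
Check: s = 1.6 × 10^-6 ≪ 0.0689, so the approximation is valid.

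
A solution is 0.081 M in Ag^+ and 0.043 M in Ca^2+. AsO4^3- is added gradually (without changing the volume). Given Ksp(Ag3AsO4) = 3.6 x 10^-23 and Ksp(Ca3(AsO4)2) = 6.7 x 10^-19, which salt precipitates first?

Ag3AsO4

Precipitation of each salt starts when its ion product equals its Ksp.
For Ag3AsO4: 3.6 x 10^-23 = (0.081)^3 × [AsO4^3-]  ⇒  [AsO4^3-] = 6.8 x 10^-20 M.
For Ca3(AsO4)2: 6.7 x 10^-19 = (0.043)^3 × [AsO4^3-]^2  ⇒  [AsO4^3-] = 9.2 x 10^-8 M.
The salt with the lower threshold [AsO4^3-] precipitates first: Ag3AsO4.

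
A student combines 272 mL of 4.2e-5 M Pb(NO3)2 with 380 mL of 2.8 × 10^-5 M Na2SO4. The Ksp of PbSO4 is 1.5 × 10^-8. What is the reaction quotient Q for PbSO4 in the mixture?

Q ≈ 2.9 x 10^-10

Total volume = 272 + 380 = 652 mL.
[Pb^2+] = 4.2 × 10^-5 × (272/652) = 1.75 x 10^-5 M
[SO4^2-] = 2.8 x 10^-5 × (380/652) = 1.63 x 10^-5 M
PbSO4(s) ⇌ Pb^2+ + SO4^2-, so Q = [Pb^2+][SO4^2-]
Q = (1.75 × 10^-5)(1.63 x 10^-5) = 2.9 × 10^-10
Q < Ksp, so no precipitate of PbSO4 forms.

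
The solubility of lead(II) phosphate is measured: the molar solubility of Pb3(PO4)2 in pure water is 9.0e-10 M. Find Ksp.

6.4 × 10^-44

Pb3(PO4)2(s) ⇌ 3 Pb^2+(aq) + 2 PO4^3-(aq)
With molar solubility s: [Pb^2+] = 3s, [PO4^3-] = 2s.
Ksp = [Pb^2+]^3[PO4^3-]^2
So Ksp = (3s)^3 × (2s)^2 = 108s^5
With s = 9.0 x 10^-10: Ksp = 6.4 × 10^-44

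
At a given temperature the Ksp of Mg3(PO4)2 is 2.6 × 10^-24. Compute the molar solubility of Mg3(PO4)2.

Mg3(PO4)2(s) ⇌ 3 Mg^2+(aq) + 2 PO4^3-(aq)
Ksp = [Mg^2+]^3[PO4^3-]^2
For each mole of Mg3(PO4)2 that dissolves: [Mg^2+] = 3s, [PO4^3-] = 2s.
So Ksp = (3s)^3 × (2s)^2 = 108s^5
s = (2.6 × 10^-24 / 108)^(1/5) = 7.5 x 10^-6 M

s = 7.5 × 10^-6 M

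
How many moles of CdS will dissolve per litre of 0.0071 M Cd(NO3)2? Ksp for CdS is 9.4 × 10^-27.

s = 1.3 × 10^-24 M

CdS(s) ⇌ Cd^2+ + S^2-
Ksp = [Cd^2+][S^2-]
If s mol/L dissolves here, [Cd^2+] = 0.0071 + s ≈ 0.0071, [S^2-] = s (since Cd^2+ from Cd(NO3)2 dominates).
Ksp ≈ 0.0071 × s
s = 1.3 × 10^-24 M
Check: s = 1.3 × 10^-24 ≪ 0.0071, so the approximation is valid.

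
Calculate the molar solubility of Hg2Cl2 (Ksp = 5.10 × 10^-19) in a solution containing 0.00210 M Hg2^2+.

7.79e-9 M

Hg2Cl2(s) ⇌ Hg2^2+(aq) + 2 Cl^-(aq)
Ksp = [Hg2^2+][Cl^-]^2
Let s = moles of Hg2Cl2 that dissolve per litre. [Hg2^2+] = 0.00210 + s ≈ 0.00210, [Cl^-] = 2s (Ksp is small, so little additional dissolves).
Ksp ≈ 0.00210 × (2s)^2
s = 7.79 × 10^-9 M
Check: s = 7.8 × 10^-9 ≪ 0.00210, so the approximation is valid.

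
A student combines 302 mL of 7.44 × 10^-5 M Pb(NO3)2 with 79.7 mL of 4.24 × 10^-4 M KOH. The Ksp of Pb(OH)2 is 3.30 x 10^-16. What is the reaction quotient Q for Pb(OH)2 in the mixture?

Total volume = 302 + 79.7 = 381.7 mL.
[Pb^2+] = 7.44 × 10^-5 × (302/381.7) = 5.887 × 10^-5 M
[OH^-] = 4.24 × 10^-4 × (79.7/381.7) = 8.853 × 10^-5 M
Pb(OH)2(s) <=> Pb^2+(aq) + 2 OH^-(aq), so Q = [Pb^2+][OH^-]^2
Q = (5.887 x 10^-5)(8.853 × 10^-5)^2 = 4.61 x 10^-13
Q > Ksp, so Pb(OH)2 will precipitate.

4.61e-13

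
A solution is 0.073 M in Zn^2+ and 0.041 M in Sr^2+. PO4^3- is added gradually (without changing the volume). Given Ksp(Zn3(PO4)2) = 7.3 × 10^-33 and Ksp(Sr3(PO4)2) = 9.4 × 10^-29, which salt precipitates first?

Zn3(PO4)2

Precipitation of each salt starts when its ion product equals its Ksp.
For Zn3(PO4)2: 7.3 × 10^-33 = (0.073)^3 × [PO4^3-]^2  ⇒  [PO4^3-] = 4.3 × 10^-15 M.
For Sr3(PO4)2: 9.4 × 10^-29 = (0.041)^3 × [PO4^3-]^2  ⇒  [PO4^3-] = 1.2 × 10^-12 M.
The salt with the lower threshold [PO4^3-] precipitates first: Zn3(PO4)2.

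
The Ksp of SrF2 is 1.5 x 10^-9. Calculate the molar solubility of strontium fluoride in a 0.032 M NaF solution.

SrF2(s) <=> Sr^2+(aq) + 2 F^-(aq)
Ksp = [Sr^2+][F^-]^2
Let s = moles of SrF2 that dissolve per litre. [Sr^2+] = s, [F^-] = 0.032 + 2s ≈ 0.032 (Ksp is small, so little additional dissolves).
Ksp ≈ s × (0.032)^2
s = 1.5 x 10^-6 M
Check: 2s = 2.9 x 10^-6 ≪ 0.032, so the approximation is valid.

s = 1.5e-6 M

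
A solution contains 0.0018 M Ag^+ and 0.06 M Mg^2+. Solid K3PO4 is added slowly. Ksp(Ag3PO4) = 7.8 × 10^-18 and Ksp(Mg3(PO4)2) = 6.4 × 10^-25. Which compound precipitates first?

Mg3(PO4)2

Each salt begins to precipitate when Q = Ksp, i.e. when [PO4^3-] reaches its threshold.
For Ag3PO4: 7.8 × 10^-18 = (0.0018)^3 × [PO4^3-]  ⇒  [PO4^3-] = 1.3 x 10^-9 M.
For Mg3(PO4)2: 6.4 × 10^-25 = (0.06)^3 × [PO4^3-]^2  ⇒  [PO4^3-] = 5.4 × 10^-11 M.
The salt with the lower threshold [PO4^3-] precipitates first: Mg3(PO4)2.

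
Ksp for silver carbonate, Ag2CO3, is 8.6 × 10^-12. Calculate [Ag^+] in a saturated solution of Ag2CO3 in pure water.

Ag2CO3(s) <=> 2 Ag^+(aq) + CO3^2-(aq)
Ksp = [Ag^+]^2[CO3^2-]
If s mol/L of Ag2CO3 dissolves, [Ag^+] = 2s and [CO3^2-] = s.
So Ksp = (2s)^2 × s = 4s^3
Solving, s = (8.6 × 10^-12/4)^(1/3) = 1.29 × 10^-4 M
[Ag^+] = 2s = 2.6 × 10^-4 M

2.6e-4 M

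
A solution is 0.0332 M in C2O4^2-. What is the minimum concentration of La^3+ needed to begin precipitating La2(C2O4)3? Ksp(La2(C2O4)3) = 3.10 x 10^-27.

9.20 × 10^-12 M

La2(C2O4)3(s) <=> 2 La^3+ + 3 C2O4^2-
Ksp = [La^3+]^2[C2O4^2-]^3
Precipitation begins when Q = Ksp. With [C2O4^2-] = 0.0332 M:
3.10 x 10^-27 = (0.0332)^3 × [La^3+]^2
[La^3+] = (3.10 x 10^-27 / 3.659 × 10^-5)^(1/2) = 9.20 x 10^-12 M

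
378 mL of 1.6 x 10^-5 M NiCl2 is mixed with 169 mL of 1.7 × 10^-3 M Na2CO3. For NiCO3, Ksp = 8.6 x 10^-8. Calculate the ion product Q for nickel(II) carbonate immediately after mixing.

5.8 x 10^-9

Total volume = 378 + 169 = 547 mL.
[Ni^2+] = 1.6 × 10^-5 × (378/547) = 1.11 × 10^-5 M
[CO3^2-] = 1.7 × 10^-3 × (169/547) = 5.25 x 10^-4 M
NiCO3(s) <=> Ni^2+ + CO3^2-, so Q = [Ni^2+][CO3^2-]
Q = (1.11 × 10^-5)(5.25 × 10^-4) = 5.8 × 10^-9
Q < Ksp, so no precipitate of NiCO3 forms.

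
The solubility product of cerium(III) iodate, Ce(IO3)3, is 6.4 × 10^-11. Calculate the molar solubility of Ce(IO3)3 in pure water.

Ce(IO3)3(s) ⇌ Ce^3+ + 3 IO3^-
Ksp = [Ce^3+][IO3^-]^3
Let s = molar solubility. Then [Ce^3+] = s and [IO3^-] = 3s.
Substituting: Ksp = s(3s)^3 = 27s^4
s = (6.4 × 10^-11 / 27)^(1/4) = 1.2 × 10^-3 M

1.2 × 10^-3 M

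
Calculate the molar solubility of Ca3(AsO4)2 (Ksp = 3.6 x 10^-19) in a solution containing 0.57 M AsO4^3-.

s ≈ 3.4 × 10^-7 M

Ca3(AsO4)2(s) ⇌ 3 Ca^2+ + 2 AsO4^3-
Ksp = [Ca^2+]^3[AsO4^3-]^2
Let s be the molar solubility in this solution. [Ca^2+] = 3s, [AsO4^3-] = 0.57 + 2s ≈ 0.57 (common-ion effect: AsO4^3- is already 0.57 M).
Ksp ≈ (3s)^3 × (0.57)^2
s = 3.4 × 10^-7 M
Check: 2s = 6.9 × 10^-7 ≪ 0.57, so the approximation is valid.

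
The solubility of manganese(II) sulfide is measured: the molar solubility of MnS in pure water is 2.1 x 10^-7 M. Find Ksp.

Ksp ≈ 4.4 x 10^-14

MnS(s) ⇌ Mn^2+(aq) + S^2-(aq)
For each mole of MnS that dissolves: [Mn^2+] = s, [S^2-] = s.
Ksp = [Mn^2+][S^2-]
Ksp = s^2
Ksp = (2.1 × 10^-7)^2 = 4.4 x 10^-14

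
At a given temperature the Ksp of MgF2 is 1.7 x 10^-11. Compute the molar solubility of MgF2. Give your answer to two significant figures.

1.6 x 10^-4 M

MgF2(s) ⇌ Mg^2+ + 2 F^-
Ksp = [Mg^2+][F^-]^2
If s mol/L of MgF2 dissolves, [Mg^2+] = s and [F^-] = 2s.
So Ksp = s × (2s)^2 = 4s^3
s^3 = 1.7 x 10^-11 / 4, so s = 1.6 x 10^-4 M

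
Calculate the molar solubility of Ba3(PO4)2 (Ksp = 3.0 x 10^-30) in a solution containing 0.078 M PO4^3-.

2.6 × 10^-10 M

Ba3(PO4)2(s) <=> 3 Ba^2+ + 2 PO4^3-
Ksp = [Ba^2+]^3[PO4^3-]^2
Let s be the molar solubility in this solution. [Ba^2+] = 3s, [PO4^3-] = 0.078 + 2s ≈ 0.078 (common-ion effect: PO4^3- is already 0.078 M).
Ksp ≈ (3s)^3 × (0.078)^2
s = 2.6 × 10^-10 M
Check: 2s = 5.3 × 10^-10 ≪ 0.078, so the approximation is valid.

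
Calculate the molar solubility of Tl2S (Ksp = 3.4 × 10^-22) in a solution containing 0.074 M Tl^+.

s = 6.2 × 10^-20 M

Tl2S(s) ⇌ 2 Tl^+ + S^2-
Ksp = [Tl^+]^2[S^2-]
Let s be the molar solubility in this solution. [Tl^+] = 0.074 + 2s ≈ 0.074, [S^2-] = s (common-ion effect: Tl^+ is already 0.074 M).
Ksp ≈ (0.074)^2 × s
s = 6.2 × 10^-20 M
Check: 2s = 1.2 × 10^-19 ≪ 0.074, so the approximation is valid.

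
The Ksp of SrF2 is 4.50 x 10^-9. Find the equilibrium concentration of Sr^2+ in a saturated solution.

1.04e-3 M

SrF2(s) <=> Sr^2+(aq) + 2 F^-(aq)
Ksp = [Sr^2+][F^-]^2
Let s = molar solubility. Then [Sr^2+] = s and [F^-] = 2s.
So Ksp = s × (2s)^2 = 4s^3
Solving, s = (4.50 x 10^-9/4)^(1/3) = 1.040 × 10^-3 M
[Sr^2+] = s = 1.04 x 10^-3 M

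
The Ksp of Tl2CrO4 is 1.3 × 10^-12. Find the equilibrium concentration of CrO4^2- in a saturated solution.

Tl2CrO4(s) <=> 2 Tl^+(aq) + CrO4^2-(aq)
Ksp = [Tl^+]^2[CrO4^2-]
If s mol/L of Tl2CrO4 dissolves, [Tl^+] = 2s and [CrO4^2-] = s.
Ksp = (2s)^2s = 4s^3
Solving, s = (1.3 × 10^-12/4)^(1/3) = 6.88 × 10^-5 M
[CrO4^2-] = s = 6.9 x 10^-5 M

6.9 × 10^-5 M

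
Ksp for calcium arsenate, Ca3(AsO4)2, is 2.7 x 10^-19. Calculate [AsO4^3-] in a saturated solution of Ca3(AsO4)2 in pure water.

1.5 x 10^-4 M

Ca3(AsO4)2(s) ⇌ 3 Ca^2+(aq) + 2 AsO4^3-(aq)
Ksp = [Ca^2+]^3[AsO4^3-]^2
With molar solubility s: [Ca^2+] = 3s, [AsO4^3-] = 2s.
Substituting: Ksp = (3s)^3(2s)^2 = 108s^5
Solving, s = (2.7 x 10^-19/108)^(1/5) = 7.58 x 10^-5 M
[AsO4^3-] = 2s = 1.5 x 10^-4 M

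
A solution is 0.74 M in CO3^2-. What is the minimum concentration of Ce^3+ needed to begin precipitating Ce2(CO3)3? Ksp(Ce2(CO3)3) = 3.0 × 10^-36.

2.7 x 10^-18 M

Ce2(CO3)3(s) ⇌ 2 Ce^3+ + 3 CO3^2-
Ksp = [Ce^3+]^2[CO3^2-]^3
Precipitation begins when Q = Ksp. With [CO3^2-] = 0.74 M:
3.0 × 10^-36 = (0.74)^3 × [Ce^3+]^2
[Ce^3+] = (3.0 × 10^-36 / 4.05 × 10^-1)^(1/2) = 2.7 × 10^-18 M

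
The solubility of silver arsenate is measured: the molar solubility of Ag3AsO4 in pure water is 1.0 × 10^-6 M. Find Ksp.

Ksp = 2.7 x 10^-23

Ag3AsO4(s) <=> 3 Ag^+(aq) + AsO4^3-(aq)
For each mole of Ag3AsO4 that dissolves: [Ag^+] = 3s, [AsO4^3-] = s.
Ksp = [Ag^+]^3[AsO4^3-]
Substituting: Ksp = (3s)^3s = 27s^4
With s = 1.0 × 10^-6: Ksp = 2.7 × 10^-23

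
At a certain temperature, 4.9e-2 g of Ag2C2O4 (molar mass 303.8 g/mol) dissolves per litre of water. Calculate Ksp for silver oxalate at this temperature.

Molar solubility s = (4.9 × 10^-2 g/L) / (303.8 g/mol) = 1.61 × 10^-4 M.
Ag2C2O4(s) ⇌ 2 Ag^+ + C2O4^2-
If s mol/L of Ag2C2O4 dissolves, [Ag^+] = 2s and [C2O4^2-] = s.
Ksp = [Ag^+]^2[C2O4^2-]
So Ksp = (2s)^2 × s = 4s^3
Ksp = 4 × (1.61 × 10^-4)^3 = 1.7 × 10^-11

Ksp = 1.7 × 10^-11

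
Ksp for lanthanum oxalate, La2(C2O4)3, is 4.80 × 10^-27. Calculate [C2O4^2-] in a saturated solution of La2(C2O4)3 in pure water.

La2(C2O4)3(s) ⇌ 2 La^3+ + 3 C2O4^2-
Ksp = [La^3+]^2[C2O4^2-]^3
With molar solubility s: [La^3+] = 2s, [C2O4^2-] = 3s.
So Ksp = (2s)^2 × (3s)^3 = 108s^5
s^5 = 4.80 × 10^-27 / 108, so s = 2.136 x 10^-6 M
[C2O4^2-] = 3s = 6.41 × 10^-6 M

6.41e-6 M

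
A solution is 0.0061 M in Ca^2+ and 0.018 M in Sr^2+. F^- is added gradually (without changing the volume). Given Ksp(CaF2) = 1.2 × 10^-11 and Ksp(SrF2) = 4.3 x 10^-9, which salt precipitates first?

CaF2

Precipitation of each salt starts when its ion product equals its Ksp.
For CaF2: 1.2 × 10^-11 = 0.0061 × [F^-]^2  ⇒  [F^-] = 4.4 × 10^-5 M.
For SrF2: 4.3 x 10^-9 = 0.018 × [F^-]^2  ⇒  [F^-] = 4.9 × 10^-4 M.
The salt with the lower threshold [F^-] precipitates first: CaF2.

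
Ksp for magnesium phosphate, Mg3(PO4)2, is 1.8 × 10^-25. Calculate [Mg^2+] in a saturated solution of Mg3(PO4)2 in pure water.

Mg3(PO4)2(s) <=> 3 Mg^2+(aq) + 2 PO4^3-(aq)
Ksp = [Mg^2+]^3[PO4^3-]^2
For each mole of Mg3(PO4)2 that dissolves: [Mg^2+] = 3s, [PO4^3-] = 2s.
Ksp = (3s)^3(2s)^2 = 108s^5
s = (1.8 × 10^-25 / 108)^(1/5) = 4.41 × 10^-6 M
[Mg^2+] = 3s = 1.3 x 10^-5 M

[Mg^2+] ≈ 1.3 × 10^-5 M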